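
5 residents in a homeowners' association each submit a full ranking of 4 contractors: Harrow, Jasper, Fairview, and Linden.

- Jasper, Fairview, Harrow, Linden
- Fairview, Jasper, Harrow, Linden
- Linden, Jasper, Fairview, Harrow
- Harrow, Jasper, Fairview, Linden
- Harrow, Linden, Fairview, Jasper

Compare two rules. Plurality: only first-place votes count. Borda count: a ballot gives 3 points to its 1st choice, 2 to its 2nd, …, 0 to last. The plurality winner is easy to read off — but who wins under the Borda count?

Jasper

Plurality first-place counts: Harrow 2, Jasper 1, Fairview 1, Linden 1 → Harrow.
Borda totals: Harrow 8, Jasper 9, Fairview 8, Linden 5 → Jasper.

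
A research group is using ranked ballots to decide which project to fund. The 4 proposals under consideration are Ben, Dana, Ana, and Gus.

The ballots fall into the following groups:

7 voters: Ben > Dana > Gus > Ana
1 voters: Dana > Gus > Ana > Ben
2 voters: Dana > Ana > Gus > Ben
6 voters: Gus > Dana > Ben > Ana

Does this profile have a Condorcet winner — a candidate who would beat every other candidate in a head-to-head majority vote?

Yes

Head-to-head results (16 voters total):
Ben vs Dana: Dana wins 9–7.
Ben vs Ana: Ben wins 13–3.
Ben vs Gus: Gus wins 9–7.
Dana vs Ana: Dana wins 16–0.
Dana vs Gus: Dana wins 10–6.
Ana vs Gus: Gus wins 14–2.
Dana beats each rival — Ben (9–7), Ana (16–0), Gus (10–6) — so Dana is the Condorcet winner.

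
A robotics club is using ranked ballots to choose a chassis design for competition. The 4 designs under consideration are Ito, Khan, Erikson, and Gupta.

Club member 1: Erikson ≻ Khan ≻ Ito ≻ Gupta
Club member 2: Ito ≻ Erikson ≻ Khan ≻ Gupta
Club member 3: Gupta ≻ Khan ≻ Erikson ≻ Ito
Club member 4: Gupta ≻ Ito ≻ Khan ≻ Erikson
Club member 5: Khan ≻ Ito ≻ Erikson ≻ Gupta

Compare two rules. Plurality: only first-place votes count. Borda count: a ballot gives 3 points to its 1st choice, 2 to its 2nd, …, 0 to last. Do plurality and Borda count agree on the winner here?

No

Plurality first-place counts: Ito 1, Khan 1, Erikson 1, Gupta 2 → Gupta.
Borda totals: Ito 8, Khan 9, Erikson 7, Gupta 6 → Khan.
The two rules disagree: plurality picks Gupta, Borda picks Khan.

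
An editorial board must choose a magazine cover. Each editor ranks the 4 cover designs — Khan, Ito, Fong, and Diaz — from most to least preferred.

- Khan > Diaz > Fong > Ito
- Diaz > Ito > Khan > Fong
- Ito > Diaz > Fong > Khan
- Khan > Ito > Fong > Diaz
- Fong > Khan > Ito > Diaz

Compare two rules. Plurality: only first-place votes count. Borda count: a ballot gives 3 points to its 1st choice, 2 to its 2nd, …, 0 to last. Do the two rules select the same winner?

Yes

Plurality first-place counts: Khan 2, Ito 1, Fong 1, Diaz 1 → Khan.
Borda totals: Khan 9, Ito 8, Fong 6, Diaz 7 → Khan.
The two rules agree on Khan.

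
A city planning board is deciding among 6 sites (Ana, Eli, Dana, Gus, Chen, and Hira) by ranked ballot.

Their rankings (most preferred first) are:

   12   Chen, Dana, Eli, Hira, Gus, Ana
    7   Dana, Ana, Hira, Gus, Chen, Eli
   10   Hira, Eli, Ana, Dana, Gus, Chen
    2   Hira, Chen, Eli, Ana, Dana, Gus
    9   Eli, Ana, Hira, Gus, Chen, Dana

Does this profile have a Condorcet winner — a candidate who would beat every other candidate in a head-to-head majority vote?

Head-to-head results (40 voters total):
Ana vs Eli: Eli wins 33–7.
Ana vs Dana: Ana wins 21–19.
Ana vs Gus: Ana wins 28–12.
Ana vs Chen: Ana wins 26–14.
Ana vs Hira: Hira wins 24–16.
Eli vs Dana: Eli wins 21–19.
Eli vs Gus: Eli wins 33–7.
Eli vs Chen: Chen wins 21–19.
Eli vs Hira: Eli wins 21–19.
Dana vs Gus: Dana wins 31–9.
Dana vs Chen: Chen wins 23–17.
Dana vs Hira: Hira wins 21–19.
Gus vs Chen: Gus wins 26–14.
Gus vs Hira: Hira wins 40–0.
Chen vs Hira: Hira wins 28–12.
No candidate beats all others: Ana beats Chen beats Eli beats Ana, a majority cycle.

No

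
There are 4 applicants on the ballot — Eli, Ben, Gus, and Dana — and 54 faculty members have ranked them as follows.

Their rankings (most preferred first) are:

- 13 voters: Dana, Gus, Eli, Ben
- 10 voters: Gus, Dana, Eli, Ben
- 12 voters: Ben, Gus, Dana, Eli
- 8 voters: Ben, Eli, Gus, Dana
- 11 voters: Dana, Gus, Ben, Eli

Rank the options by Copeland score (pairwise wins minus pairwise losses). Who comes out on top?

Pairwise results:
  Eli vs Ben: Ben wins 31–23.
  Eli vs Gus: Gus wins 46–8.
  Eli vs Dana: Dana wins 46–8.
  Ben vs Gus: Gus wins 34–20.
  Ben vs Dana: Dana wins 34–20.
  Gus vs Dana: Gus wins 30–24.
Copeland scores (wins − losses):
  Eli: 0 − 3 = -3
  Ben: 1 − 2 = -1
  Gus: 3 − 0 = 3
  Dana: 2 − 1 = 1
Gus has the best Copeland score.

Gus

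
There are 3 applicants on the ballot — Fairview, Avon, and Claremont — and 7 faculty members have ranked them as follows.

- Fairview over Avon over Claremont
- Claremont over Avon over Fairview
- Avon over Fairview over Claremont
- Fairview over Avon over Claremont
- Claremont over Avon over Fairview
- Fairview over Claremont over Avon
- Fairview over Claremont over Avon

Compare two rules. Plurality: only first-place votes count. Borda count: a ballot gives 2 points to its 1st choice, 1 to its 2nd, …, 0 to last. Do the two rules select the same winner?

Plurality first-place counts: Fairview 4, Avon 1, Claremont 2 → Fairview.
Borda totals: Fairview 9, Avon 6, Claremont 6 → Fairview.
The two rules agree on Fairview.

Yes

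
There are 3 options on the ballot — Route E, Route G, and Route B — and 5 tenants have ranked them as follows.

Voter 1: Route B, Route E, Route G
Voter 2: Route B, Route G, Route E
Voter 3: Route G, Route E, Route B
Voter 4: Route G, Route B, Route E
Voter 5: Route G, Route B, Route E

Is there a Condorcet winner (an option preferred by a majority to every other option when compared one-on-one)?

Head-to-head results (5 voters total):
Route E vs Route G: Route G wins 4–1.
Route E vs Route B: Route B wins 4–1.
Route G vs Route B: Route G wins 3–2.
Route G beats each rival — Route E (4–1), Route B (3–2) — so Route G is the Condorcet winner.

Yes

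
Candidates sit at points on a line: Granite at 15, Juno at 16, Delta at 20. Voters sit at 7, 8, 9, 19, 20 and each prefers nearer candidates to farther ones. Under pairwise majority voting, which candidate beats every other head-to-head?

Granite

With single-peaked preferences on a line, the Condorcet winner is the candidate closest to the median voter.
The median voter (position 9) is closest to Granite at 15.
Check: Granite vs Delta — voters closer to Granite: 3 of 5.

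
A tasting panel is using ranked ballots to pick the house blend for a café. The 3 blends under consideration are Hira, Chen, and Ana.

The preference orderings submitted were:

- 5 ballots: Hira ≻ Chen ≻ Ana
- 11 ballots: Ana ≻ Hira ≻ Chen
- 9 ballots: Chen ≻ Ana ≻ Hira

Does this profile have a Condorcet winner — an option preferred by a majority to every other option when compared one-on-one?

No

Head-to-head results (25 voters total):
Hira vs Chen: Hira wins 16–9.
Hira vs Ana: Ana wins 20–5.
Chen vs Ana: Chen wins 14–11.
No candidate beats all others: Hira beats Chen beats Ana beats Hira, a majority cycle.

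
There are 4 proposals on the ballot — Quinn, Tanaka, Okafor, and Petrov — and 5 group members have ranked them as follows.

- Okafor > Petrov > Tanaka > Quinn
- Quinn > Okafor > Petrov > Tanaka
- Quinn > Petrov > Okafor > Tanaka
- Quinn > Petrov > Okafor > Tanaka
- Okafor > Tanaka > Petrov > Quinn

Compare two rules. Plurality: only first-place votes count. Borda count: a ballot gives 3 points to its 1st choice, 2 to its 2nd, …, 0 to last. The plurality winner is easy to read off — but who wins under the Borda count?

Okafor

Plurality first-place counts: Quinn 3, Tanaka 0, Okafor 2, Petrov 0 → Quinn.
Borda totals: Quinn 9, Tanaka 3, Okafor 10, Petrov 8 → Okafor.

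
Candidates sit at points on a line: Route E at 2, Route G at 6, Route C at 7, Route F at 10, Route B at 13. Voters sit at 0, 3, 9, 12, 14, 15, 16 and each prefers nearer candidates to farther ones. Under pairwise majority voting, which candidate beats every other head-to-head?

With single-peaked preferences on a line, the Condorcet winner is the candidate closest to the median voter.
The median voter (position 12) is closest to Route B at 13.
Check: Route B vs Route G — voters closer to Route B: 4 of 7.

Route B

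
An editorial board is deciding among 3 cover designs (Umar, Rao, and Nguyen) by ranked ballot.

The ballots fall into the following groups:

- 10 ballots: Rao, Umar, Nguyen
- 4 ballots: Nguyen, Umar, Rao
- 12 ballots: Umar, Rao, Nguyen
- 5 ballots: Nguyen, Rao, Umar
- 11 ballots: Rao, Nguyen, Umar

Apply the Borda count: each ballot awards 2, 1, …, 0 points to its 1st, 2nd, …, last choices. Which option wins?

Borda scores:
  Umar: 10·1 + 4·1 + 12·2 + 5·0 + 11·0 = 38
  Rao: 10·2 + 4·0 + 12·1 + 5·1 + 11·2 = 59
  Nguyen: 10·0 + 4·2 + 12·0 + 5·2 + 11·1 = 29
Rao has the highest total.

Rao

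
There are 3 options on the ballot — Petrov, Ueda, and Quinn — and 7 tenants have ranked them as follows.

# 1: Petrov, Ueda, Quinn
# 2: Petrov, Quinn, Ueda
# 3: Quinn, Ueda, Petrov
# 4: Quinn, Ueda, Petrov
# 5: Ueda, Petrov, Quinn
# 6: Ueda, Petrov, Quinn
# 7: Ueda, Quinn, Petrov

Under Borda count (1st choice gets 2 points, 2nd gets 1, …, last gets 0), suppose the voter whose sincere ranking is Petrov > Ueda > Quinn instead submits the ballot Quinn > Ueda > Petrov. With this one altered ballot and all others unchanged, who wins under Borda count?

Ueda

Borda totals with the altered ballot: Petrov 4, Ueda 9, Quinn 8.
The winner is unchanged: still Ueda.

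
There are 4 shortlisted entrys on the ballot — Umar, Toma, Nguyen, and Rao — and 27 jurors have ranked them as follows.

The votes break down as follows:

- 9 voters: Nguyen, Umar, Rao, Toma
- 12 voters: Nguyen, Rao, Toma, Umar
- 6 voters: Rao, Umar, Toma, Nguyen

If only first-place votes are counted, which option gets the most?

Nguyen

First-place vote totals:
  Umar: 0
  Toma: 0
  Nguyen: 21
  Rao: 6
Nguyen has the most first-place votes.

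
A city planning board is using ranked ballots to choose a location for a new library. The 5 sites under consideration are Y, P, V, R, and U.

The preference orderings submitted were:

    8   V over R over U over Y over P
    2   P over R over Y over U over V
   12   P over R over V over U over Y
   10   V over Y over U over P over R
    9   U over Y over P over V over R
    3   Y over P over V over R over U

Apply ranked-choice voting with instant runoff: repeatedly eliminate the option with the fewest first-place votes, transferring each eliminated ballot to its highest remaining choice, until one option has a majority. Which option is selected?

P

Round 1: V 18, P 14, U 9, Y 3, R 0. R has the fewest and is eliminated.
Round 2: V 18, P 14, U 9, Y 3. Y has the fewest and is eliminated.
Round 3: V 18, P 17, U 9. U has the fewest and is eliminated.
Round 4: P 26, V 18. P has a majority.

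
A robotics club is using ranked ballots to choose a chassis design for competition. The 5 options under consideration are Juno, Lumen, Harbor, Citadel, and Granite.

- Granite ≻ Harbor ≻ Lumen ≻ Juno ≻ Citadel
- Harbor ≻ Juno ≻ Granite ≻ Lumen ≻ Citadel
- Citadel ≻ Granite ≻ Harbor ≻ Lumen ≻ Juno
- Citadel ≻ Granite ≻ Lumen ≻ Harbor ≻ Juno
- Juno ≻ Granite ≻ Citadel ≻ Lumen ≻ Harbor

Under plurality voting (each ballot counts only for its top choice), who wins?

Citadel

First-place vote totals:
  Juno: 1
  Lumen: 0
  Harbor: 1
  Citadel: 2
  Granite: 1
Citadel has the most first-place votes.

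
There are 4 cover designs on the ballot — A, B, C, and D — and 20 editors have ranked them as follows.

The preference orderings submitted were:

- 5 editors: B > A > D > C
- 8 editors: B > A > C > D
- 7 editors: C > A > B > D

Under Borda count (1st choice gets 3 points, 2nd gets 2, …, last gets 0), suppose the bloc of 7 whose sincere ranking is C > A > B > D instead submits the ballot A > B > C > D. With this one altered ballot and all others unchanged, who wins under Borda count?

B

Borda totals with the altered ballot: A 47, B 53, C 15, D 5.
The winner is unchanged: still B.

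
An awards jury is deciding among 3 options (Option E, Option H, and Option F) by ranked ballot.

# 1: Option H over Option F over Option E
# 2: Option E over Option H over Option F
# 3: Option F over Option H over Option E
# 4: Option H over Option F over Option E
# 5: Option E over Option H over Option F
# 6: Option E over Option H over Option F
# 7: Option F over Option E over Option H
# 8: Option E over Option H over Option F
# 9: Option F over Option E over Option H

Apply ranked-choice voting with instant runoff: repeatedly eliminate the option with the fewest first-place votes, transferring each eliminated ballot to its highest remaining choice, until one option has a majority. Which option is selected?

Round 1: Option E 4, Option F 3, Option H 2. Option H has the fewest and is eliminated.
Round 2: Option F 5, Option E 4. Option F has a majority.

Option F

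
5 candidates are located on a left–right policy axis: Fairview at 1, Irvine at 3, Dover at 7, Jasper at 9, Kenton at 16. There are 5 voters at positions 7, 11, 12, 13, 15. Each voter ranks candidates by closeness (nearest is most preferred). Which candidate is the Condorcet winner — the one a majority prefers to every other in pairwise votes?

With single-peaked preferences on a line, the Condorcet winner is the candidate closest to the median voter.
The median voter (position 12) is closest to Jasper at 9.
Check: Jasper vs Dover — voters closer to Jasper: 4 of 5.

Jasper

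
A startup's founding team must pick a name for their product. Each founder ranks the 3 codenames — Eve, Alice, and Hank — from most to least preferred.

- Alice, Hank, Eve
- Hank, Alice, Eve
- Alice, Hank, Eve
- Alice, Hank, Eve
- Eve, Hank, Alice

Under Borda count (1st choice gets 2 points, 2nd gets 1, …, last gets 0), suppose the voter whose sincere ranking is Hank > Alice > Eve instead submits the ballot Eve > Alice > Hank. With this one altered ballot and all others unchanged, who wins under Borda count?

Borda totals with the altered ballot: Eve 4, Alice 7, Hank 4.
The winner is unchanged: still Alice.

Alice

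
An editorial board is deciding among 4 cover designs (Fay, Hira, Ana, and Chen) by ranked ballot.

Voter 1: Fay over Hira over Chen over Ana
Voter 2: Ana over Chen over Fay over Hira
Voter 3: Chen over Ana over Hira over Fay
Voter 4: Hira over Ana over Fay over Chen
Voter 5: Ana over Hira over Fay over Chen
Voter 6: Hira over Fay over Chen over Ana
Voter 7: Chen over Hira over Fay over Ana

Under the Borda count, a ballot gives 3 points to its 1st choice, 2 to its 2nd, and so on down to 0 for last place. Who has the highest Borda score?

Hira

Borda scores:
  Fay: 3 + 1 + 0 + 1 + 1 + 2 + 1 = 9
  Hira: 2 + 0 + 1 + 3 + 2 + 3 + 2 = 13
  Ana: 0 + 3 + 2 + 2 + 3 + 0 + 0 = 10
  Chen: 1 + 2 + 3 + 0 + 0 + 1 + 3 = 10
Hira has the highest total.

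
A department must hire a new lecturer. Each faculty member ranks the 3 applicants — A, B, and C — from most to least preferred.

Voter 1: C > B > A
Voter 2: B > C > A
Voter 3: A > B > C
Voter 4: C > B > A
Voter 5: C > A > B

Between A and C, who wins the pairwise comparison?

Ballots ranking A above C: 1.
Ballots ranking C above A: 4.
C wins the head-to-head, 4–1.

C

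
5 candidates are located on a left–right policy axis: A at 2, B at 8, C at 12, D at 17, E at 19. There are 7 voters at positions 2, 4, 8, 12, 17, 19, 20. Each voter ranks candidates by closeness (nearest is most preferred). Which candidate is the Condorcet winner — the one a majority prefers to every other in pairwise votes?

With single-peaked preferences on a line, the Condorcet winner is the candidate closest to the median voter.
The median voter (position 12) is closest to C at 12.
Check: C vs B — voters closer to C: 4 of 7.

C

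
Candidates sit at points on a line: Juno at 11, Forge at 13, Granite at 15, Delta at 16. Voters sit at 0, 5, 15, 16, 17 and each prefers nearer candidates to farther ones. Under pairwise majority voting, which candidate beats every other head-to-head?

With single-peaked preferences on a line, the Condorcet winner is the candidate closest to the median voter.
The median voter (position 15) is closest to Granite at 15.
Check: Granite vs Juno — voters closer to Granite: 3 of 5.

Granite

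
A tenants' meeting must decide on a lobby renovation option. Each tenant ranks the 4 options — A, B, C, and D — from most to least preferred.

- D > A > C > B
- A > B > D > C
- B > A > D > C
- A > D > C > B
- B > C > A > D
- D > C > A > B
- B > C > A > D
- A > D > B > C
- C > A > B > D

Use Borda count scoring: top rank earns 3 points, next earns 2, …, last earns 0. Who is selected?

Borda scores:
  A: 2 + 3 + 2 + 3 + 1 + 1 + 1 + 3 + 2 = 18
  B: 0 + 2 + 3 + 0 + 3 + 0 + 3 + 1 + 1 = 13
  C: 1 + 0 + 0 + 1 + 2 + 2 + 2 + 0 + 3 = 11
  D: 3 + 1 + 1 + 2 + 0 + 3 + 0 + 2 + 0 = 12
A has the highest total.

A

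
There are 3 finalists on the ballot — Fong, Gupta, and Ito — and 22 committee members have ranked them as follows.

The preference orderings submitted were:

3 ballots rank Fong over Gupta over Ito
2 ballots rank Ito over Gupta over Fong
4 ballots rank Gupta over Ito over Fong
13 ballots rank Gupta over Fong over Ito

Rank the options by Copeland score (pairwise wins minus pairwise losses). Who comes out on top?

Pairwise results:
  Fong vs Gupta: Gupta wins 19–3.
  Fong vs Ito: Fong wins 16–6.
  Gupta vs Ito: Gupta wins 20–2.
Copeland scores (wins − losses):
  Fong: 1 − 1 = 0
  Gupta: 2 − 0 = 2
  Ito: 0 − 2 = -2
Gupta has the best Copeland score.

Gupta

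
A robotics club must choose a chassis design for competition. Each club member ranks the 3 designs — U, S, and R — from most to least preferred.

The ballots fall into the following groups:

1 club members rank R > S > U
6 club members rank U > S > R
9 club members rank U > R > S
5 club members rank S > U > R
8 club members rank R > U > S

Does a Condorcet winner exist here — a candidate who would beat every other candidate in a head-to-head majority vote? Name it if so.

Head-to-head results (29 voters total):
U vs S: U wins 23–6.
U vs R: U wins 20–9.
S vs R: R wins 18–11.
U beats each rival — S (23–6), R (20–9) — so U is the Condorcet winner.

U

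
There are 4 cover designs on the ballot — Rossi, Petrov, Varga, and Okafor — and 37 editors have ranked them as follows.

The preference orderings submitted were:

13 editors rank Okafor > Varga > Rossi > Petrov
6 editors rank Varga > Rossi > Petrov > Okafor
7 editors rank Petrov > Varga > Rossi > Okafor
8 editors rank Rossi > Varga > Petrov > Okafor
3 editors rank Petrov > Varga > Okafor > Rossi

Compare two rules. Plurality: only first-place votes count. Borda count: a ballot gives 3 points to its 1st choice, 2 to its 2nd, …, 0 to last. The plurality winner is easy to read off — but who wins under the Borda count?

Plurality first-place counts: Rossi 8, Petrov 10, Varga 6, Okafor 13 → Okafor.
Borda totals: Rossi 56, Petrov 44, Varga 80, Okafor 42 → Varga.

Varga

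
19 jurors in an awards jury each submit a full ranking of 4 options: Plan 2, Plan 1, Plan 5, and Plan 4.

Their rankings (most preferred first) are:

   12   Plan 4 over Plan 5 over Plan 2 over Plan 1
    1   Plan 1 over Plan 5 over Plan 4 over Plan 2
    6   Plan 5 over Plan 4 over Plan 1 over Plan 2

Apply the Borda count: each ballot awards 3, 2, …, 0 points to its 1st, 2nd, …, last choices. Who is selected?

Plan 4

Borda scores:
  Plan 2: 12·1 + 0 + 6·0 = 12
  Plan 1: 12·0 + 3 + 6·1 = 9
  Plan 5: 12·2 + 2 + 6·3 = 44
  Plan 4: 12·3 + 1 + 6·2 = 49
Plan 4 has the highest total.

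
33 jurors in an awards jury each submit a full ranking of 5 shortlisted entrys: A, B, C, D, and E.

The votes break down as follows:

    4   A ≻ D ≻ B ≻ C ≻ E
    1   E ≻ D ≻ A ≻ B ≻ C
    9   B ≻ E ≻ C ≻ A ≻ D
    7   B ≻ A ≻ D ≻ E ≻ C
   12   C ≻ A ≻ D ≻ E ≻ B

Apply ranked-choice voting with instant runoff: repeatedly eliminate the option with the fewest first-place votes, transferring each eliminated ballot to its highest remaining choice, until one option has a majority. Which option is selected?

B

Round 1: B 16, C 12, A 4, E 1, D 0. D has the fewest and is eliminated.
Round 2: B 16, C 12, A 4, E 1. E has the fewest and is eliminated.
Round 3: B 16, C 12, A 5. A has the fewest and is eliminated.
Round 4: B 21, C 12. B has a majority.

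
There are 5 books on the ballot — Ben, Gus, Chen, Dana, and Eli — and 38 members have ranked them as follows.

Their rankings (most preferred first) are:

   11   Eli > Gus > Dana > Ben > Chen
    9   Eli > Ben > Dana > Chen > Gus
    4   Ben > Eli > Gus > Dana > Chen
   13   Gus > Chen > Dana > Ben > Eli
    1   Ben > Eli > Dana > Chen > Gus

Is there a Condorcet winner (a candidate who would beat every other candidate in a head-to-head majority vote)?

Head-to-head results (38 voters total):
Ben vs Gus: Gus wins 24–14.
Ben vs Chen: Ben wins 25–13.
Ben vs Dana: Dana wins 24–14.
Ben vs Eli: Eli wins 20–18.
Gus vs Chen: Gus wins 28–10.
Gus vs Dana: Gus wins 28–10.
Gus vs Eli: Eli wins 25–13.
Chen vs Dana: Dana wins 25–13.
Chen vs Eli: Eli wins 25–13.
Dana vs Eli: Eli wins 25–13.
Eli beats each rival — Ben (20–18), Gus (25–13), Chen (25–13), Dana (25–13) — so Eli is the Condorcet winner.

Yes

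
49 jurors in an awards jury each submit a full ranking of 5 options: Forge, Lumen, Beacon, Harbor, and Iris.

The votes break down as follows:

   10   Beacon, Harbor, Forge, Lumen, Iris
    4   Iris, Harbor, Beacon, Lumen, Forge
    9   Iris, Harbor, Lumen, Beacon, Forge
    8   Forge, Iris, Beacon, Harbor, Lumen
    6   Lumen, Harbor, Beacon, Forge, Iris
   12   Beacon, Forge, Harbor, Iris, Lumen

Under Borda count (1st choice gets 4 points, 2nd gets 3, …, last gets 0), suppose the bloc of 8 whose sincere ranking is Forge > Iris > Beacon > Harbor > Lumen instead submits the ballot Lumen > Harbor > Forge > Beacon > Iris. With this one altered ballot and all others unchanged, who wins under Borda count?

Borda totals with the altered ballot: Forge 78, Lumen 88, Beacon 125, Harbor 135, Iris 64.
The switch changes the winner from Beacon to Harbor.

Harbor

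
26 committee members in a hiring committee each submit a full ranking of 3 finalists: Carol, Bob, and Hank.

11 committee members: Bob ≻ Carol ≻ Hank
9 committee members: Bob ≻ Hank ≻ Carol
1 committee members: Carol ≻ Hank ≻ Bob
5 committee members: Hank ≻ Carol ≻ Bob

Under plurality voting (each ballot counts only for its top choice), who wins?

Bob

First-place vote totals:
  Carol: 1
  Bob: 20
  Hank: 5
Bob has the most first-place votes.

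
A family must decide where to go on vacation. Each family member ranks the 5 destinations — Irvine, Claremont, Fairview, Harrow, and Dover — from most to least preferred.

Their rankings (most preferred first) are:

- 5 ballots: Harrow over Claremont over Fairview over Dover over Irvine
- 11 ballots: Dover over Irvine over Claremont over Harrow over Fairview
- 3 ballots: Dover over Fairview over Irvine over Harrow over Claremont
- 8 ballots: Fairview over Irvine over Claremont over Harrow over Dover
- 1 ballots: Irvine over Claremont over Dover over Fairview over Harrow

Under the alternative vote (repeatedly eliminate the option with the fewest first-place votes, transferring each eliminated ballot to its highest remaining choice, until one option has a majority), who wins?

Round 1: Dover 14, Fairview 8, Harrow 5, Irvine 1, Claremont 0. Claremont has the fewest and is eliminated.
Round 2: Dover 14, Fairview 8, Harrow 5, Irvine 1. Irvine has the fewest and is eliminated.
Round 3: Dover 15, Fairview 8, Harrow 5. Dover has a majority.

Dover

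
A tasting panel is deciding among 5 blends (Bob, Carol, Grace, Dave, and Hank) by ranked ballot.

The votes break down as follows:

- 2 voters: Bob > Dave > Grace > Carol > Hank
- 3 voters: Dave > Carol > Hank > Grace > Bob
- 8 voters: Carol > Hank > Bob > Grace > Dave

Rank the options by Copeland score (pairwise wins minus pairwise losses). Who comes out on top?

Carol

Pairwise results:
  Bob vs Carol: Carol wins 11–2.
  Bob vs Grace: Bob wins 10–3.
  Bob vs Dave: Bob wins 10–3.
  Bob vs Hank: Hank wins 11–2.
  Carol vs Grace: Carol wins 11–2.
  Carol vs Dave: Carol wins 8–5.
  Carol vs Hank: Carol wins 13–0.
  Grace vs Dave: Grace wins 8–5.
  Grace vs Hank: Hank wins 11–2.
  Dave vs Hank: Hank wins 8–5.
Copeland scores (wins − losses):
  Bob: 2 − 2 = 0
  Carol: 4 − 0 = 4
  Grace: 1 − 3 = -2
  Dave: 0 − 4 = -4
  Hank: 3 − 1 = 2
Carol has the best Copeland score.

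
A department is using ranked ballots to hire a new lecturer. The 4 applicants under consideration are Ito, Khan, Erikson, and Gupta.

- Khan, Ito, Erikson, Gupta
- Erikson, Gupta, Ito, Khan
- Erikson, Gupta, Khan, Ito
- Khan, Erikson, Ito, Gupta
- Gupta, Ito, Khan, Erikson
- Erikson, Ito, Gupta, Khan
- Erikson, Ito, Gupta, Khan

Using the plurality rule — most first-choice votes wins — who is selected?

First-place vote totals:
  Ito: 0
  Khan: 2
  Erikson: 4
  Gupta: 1
Erikson has the most first-place votes.

Erikson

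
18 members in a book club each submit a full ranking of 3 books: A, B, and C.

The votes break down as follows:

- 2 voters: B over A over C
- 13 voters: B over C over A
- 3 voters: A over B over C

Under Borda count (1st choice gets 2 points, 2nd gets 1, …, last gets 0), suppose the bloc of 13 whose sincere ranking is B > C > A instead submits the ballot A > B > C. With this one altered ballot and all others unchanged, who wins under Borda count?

Borda totals with the altered ballot: A 34, B 20, C 0.
The switch changes the winner from B to A.

A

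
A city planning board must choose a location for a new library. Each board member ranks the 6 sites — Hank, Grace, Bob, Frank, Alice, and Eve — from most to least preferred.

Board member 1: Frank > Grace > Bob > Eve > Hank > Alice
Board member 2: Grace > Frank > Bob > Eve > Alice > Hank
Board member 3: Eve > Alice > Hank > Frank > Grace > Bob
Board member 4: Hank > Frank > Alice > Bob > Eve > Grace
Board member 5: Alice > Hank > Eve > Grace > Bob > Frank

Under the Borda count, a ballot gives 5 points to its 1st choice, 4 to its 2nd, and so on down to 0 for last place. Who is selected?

Borda scores:
  Hank: 1 + 0 + 3 + 5 + 4 = 13
  Grace: 4 + 5 + 1 + 0 + 2 = 12
  Bob: 3 + 3 + 0 + 2 + 1 = 9
  Frank: 5 + 4 + 2 + 4 + 0 = 15
  Alice: 0 + 1 + 4 + 3 + 5 = 13
  Eve: 2 + 2 + 5 + 1 + 3 = 13
Frank has the highest total.

Frank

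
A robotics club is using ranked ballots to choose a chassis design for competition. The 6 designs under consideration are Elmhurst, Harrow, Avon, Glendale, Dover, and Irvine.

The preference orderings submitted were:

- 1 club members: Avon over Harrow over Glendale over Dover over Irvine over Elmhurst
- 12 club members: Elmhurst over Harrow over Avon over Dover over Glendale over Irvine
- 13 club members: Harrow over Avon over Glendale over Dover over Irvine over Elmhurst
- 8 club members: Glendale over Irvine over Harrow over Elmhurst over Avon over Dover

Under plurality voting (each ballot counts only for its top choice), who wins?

Harrow

First-place vote totals:
  Elmhurst: 12
  Harrow: 13
  Avon: 1
  Glendale: 8
  Dover: 0
  Irvine: 0
Harrow has the most first-place votes.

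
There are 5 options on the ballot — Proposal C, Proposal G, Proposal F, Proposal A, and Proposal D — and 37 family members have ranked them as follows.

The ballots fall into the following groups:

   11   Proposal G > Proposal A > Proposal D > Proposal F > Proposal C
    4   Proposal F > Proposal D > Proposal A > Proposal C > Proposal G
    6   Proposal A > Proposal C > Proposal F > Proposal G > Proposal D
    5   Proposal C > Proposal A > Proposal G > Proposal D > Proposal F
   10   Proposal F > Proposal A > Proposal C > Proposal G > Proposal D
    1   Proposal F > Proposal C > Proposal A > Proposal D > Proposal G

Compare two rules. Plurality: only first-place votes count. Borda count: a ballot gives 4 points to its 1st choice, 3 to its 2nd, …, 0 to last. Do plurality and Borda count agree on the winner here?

No

Plurality first-place counts: Proposal C 5, Proposal G 11, Proposal F 15, Proposal A 6, Proposal D 0 → Proposal F.
Borda totals: Proposal C 65, Proposal G 70, Proposal F 83, Proposal A 112, Proposal D 40 → Proposal A.
The two rules disagree: plurality picks Proposal F, Borda picks Proposal A.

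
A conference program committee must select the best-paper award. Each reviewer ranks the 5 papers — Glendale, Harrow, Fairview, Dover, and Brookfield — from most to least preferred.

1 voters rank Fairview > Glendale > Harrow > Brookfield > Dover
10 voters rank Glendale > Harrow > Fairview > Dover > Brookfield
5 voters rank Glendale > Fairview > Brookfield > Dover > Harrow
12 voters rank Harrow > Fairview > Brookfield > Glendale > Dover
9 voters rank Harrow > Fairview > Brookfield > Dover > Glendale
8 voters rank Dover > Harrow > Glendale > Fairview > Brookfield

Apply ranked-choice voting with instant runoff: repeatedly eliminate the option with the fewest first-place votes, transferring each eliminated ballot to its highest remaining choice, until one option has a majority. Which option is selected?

Round 1: Harrow 21, Glendale 15, Dover 8, Fairview 1, Brookfield 0. Brookfield has the fewest and is eliminated.
Round 2: Harrow 21, Glendale 15, Dover 8, Fairview 1. Fairview has the fewest and is eliminated.
Round 3: Harrow 21, Glendale 16, Dover 8. Dover has the fewest and is eliminated.
Round 4: Harrow 29, Glendale 16. Harrow has a majority.

Harrow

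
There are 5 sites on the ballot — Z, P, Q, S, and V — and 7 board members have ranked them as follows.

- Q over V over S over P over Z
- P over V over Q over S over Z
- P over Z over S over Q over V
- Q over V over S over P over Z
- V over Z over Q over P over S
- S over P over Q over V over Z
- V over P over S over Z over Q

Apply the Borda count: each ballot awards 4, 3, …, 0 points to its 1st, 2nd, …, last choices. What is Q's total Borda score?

Borda scores:
  Z: 0 + 0 + 3 + 0 + 3 + 0 + 1 = 7
  P: 1 + 4 + 4 + 1 + 1 + 3 + 3 = 17
  Q: 4 + 2 + 1 + 4 + 2 + 2 + 0 = 15
  S: 2 + 1 + 2 + 2 + 0 + 4 + 2 = 13
  V: 3 + 3 + 0 + 3 + 4 + 1 + 4 = 18

15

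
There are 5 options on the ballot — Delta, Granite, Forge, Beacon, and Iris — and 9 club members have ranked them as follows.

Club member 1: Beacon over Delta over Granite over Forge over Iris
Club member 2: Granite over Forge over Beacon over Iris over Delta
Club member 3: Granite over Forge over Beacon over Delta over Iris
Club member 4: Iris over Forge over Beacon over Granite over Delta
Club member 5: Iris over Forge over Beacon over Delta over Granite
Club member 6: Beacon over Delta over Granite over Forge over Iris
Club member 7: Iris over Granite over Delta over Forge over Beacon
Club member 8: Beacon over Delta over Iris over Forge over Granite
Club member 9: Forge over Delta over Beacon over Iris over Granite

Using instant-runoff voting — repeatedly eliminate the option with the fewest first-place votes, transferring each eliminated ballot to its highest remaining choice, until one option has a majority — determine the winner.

Beacon

Round 1: Beacon 3, Iris 3, Granite 2, Forge 1, Delta 0. Delta has the fewest and is eliminated.
Round 2: Beacon 3, Iris 3, Granite 2, Forge 1. Forge has the fewest and is eliminated.
Round 3: Beacon 4, Iris 3, Granite 2. Granite has the fewest and is eliminated.
Round 4: Beacon 6, Iris 3. Beacon has a majority.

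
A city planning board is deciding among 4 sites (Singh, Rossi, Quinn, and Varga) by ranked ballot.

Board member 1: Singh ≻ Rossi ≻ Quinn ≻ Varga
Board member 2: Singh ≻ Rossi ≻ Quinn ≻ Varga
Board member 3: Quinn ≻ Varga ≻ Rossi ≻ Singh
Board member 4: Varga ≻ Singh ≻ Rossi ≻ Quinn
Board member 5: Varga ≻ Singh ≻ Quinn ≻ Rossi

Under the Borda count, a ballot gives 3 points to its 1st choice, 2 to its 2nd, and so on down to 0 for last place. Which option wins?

Singh

Borda scores:
  Singh: 3 + 3 + 0 + 2 + 2 = 10
  Rossi: 2 + 2 + 1 + 1 + 0 = 6
  Quinn: 1 + 1 + 3 + 0 + 1 = 6
  Varga: 0 + 0 + 2 + 3 + 3 = 8
Singh has the highest total.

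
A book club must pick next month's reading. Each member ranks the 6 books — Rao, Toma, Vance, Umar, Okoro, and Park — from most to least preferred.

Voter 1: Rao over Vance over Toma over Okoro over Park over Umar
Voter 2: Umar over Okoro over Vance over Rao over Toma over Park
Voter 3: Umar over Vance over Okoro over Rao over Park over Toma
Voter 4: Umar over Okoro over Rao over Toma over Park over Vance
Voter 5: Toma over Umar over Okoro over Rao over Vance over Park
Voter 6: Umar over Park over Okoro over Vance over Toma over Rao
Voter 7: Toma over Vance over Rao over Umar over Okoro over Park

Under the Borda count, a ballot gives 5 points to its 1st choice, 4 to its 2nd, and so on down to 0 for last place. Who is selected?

Umar

Borda scores:
  Rao: 5 + 2 + 2 + 3 + 2 + 0 + 3 = 17
  Toma: 3 + 1 + 0 + 2 + 5 + 1 + 5 = 17
  Vance: 4 + 3 + 4 + 0 + 1 + 2 + 4 = 18
  Umar: 0 + 5 + 5 + 5 + 4 + 5 + 2 = 26
  Okoro: 2 + 4 + 3 + 4 + 3 + 3 + 1 = 20
  Park: 1 + 0 + 1 + 1 + 0 + 4 + 0 = 7
Umar has the highest total.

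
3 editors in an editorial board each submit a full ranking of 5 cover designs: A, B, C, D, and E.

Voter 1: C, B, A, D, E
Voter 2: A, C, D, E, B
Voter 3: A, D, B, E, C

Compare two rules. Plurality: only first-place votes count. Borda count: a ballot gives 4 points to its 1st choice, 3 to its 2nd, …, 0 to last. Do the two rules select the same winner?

Yes

Plurality first-place counts: A 2, B 0, C 1, D 0, E 0 → A.
Borda totals: A 10, B 5, C 7, D 6, E 2 → A.
The two rules agree on A.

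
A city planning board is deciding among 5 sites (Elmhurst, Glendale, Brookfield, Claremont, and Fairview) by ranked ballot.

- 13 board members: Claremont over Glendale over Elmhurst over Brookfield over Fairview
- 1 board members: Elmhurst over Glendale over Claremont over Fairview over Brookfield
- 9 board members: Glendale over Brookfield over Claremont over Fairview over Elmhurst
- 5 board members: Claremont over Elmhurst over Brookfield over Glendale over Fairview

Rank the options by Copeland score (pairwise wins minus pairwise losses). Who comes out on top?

Pairwise results:
  Elmhurst vs Glendale: Glendale wins 22–6.
  Elmhurst vs Brookfield: Elmhurst wins 19–9.
  Elmhurst vs Claremont: Claremont wins 27–1.
  Elmhurst vs Fairview: Elmhurst wins 19–9.
  Glendale vs Brookfield: Glendale wins 23–5.
  Glendale vs Claremont: Claremont wins 18–10.
  Glendale vs Fairview: Glendale wins 28–0.
  Brookfield vs Claremont: Claremont wins 19–9.
  Brookfield vs Fairview: Brookfield wins 27–1.
  Claremont vs Fairview: Claremont wins 28–0.
Copeland scores (wins − losses):
  Elmhurst: 2 − 2 = 0
  Glendale: 3 − 1 = 2
  Brookfield: 1 − 3 = -2
  Claremont: 4 − 0 = 4
  Fairview: 0 − 4 = -4
Claremont has the best Copeland score.

Claremont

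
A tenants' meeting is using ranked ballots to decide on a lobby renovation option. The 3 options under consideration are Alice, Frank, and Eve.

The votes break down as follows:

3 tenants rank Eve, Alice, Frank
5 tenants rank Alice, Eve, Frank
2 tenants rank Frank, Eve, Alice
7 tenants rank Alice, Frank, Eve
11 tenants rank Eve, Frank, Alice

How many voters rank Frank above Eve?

9

Ballots ranking Frank above Eve: 2+7 = 9.
Ballots ranking Eve above Frank: 3+5+11 = 19.
So 9 of 28 voters prefer Frank to Eve.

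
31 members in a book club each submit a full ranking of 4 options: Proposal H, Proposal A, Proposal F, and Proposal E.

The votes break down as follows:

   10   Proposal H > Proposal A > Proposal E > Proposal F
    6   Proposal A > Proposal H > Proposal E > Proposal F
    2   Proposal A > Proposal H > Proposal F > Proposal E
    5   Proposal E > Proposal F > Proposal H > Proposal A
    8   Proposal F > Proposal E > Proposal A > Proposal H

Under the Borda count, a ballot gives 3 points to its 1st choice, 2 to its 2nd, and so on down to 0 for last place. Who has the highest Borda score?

Borda scores:
  Proposal H: 10·3 + 6·2 + 2·2 + 5·1 + 8·0 = 51
  Proposal A: 10·2 + 6·3 + 2·3 + 5·0 + 8·1 = 52
  Proposal F: 10·0 + 6·0 + 2·1 + 5·2 + 8·3 = 36
  Proposal E: 10·1 + 6·1 + 2·0 + 5·3 + 8·2 = 47
Proposal A has the highest total.

Proposal A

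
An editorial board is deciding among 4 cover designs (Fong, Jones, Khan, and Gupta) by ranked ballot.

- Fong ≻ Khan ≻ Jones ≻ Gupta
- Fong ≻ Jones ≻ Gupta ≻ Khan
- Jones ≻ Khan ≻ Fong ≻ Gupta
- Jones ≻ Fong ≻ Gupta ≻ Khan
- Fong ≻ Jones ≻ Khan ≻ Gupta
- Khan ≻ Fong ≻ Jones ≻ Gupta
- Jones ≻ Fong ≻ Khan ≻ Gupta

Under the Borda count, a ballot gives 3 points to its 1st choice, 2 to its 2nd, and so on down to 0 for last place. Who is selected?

Fong

Borda scores:
  Fong: 3 + 3 + 1 + 2 + 3 + 2 + 2 = 16
  Jones: 1 + 2 + 3 + 3 + 2 + 1 + 3 = 15
  Khan: 2 + 0 + 2 + 0 + 1 + 3 + 1 = 9
  Gupta: 0 + 1 + 0 + 1 + 0 + 0 + 0 = 2
Fong has the highest total.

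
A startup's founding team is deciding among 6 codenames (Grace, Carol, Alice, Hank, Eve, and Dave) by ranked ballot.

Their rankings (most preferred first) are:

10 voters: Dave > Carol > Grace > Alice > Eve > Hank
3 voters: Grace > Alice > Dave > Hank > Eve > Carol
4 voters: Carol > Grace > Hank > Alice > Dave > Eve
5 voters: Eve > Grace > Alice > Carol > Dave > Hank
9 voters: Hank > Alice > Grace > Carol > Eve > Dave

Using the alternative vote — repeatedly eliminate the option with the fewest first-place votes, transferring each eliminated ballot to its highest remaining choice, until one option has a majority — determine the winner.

Dave

Round 1: Dave 10, Hank 9, Eve 5, Carol 4, Grace 3, Alice 0. Alice has the fewest and is eliminated.
Round 2: Dave 10, Hank 9, Eve 5, Carol 4, Grace 3. Grace has the fewest and is eliminated.
Round 3: Dave 13, Hank 9, Eve 5, Carol 4. Carol has the fewest and is eliminated.
Round 4: Hank 13, Dave 13, Eve 5. Eve has the fewest and is eliminated.
Round 5: Dave 18, Hank 13. Dave has a majority.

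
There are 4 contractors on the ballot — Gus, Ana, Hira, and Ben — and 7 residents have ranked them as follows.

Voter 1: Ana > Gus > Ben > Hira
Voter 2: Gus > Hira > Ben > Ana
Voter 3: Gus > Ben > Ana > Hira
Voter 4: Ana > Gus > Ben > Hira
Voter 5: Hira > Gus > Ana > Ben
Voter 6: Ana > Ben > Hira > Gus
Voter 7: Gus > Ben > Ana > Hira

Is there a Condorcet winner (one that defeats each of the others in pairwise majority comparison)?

Yes

Head-to-head results (7 voters total):
Gus vs Ana: Gus wins 4–3.
Gus vs Hira: Gus wins 5–2.
Gus vs Ben: Gus wins 6–1.
Ana vs Hira: Ana wins 5–2.
Ana vs Ben: Ana wins 4–3.
Hira vs Ben: Ben wins 5–2.
Gus beats each rival — Ana (4–3), Hira (5–2), Ben (6–1) — so Gus is the Condorcet winner.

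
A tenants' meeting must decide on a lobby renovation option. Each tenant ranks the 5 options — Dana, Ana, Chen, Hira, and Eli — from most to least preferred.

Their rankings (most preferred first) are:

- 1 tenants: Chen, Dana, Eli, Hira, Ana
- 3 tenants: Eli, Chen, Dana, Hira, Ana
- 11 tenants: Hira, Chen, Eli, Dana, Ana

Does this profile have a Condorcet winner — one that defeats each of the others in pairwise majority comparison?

Yes

Head-to-head results (15 voters total):
Dana vs Ana: Dana wins 15–0.
Dana vs Chen: Chen wins 15–0.
Dana vs Hira: Hira wins 11–4.
Dana vs Eli: Eli wins 14–1.
Ana vs Chen: Chen wins 15–0.
Ana vs Hira: Hira wins 15–0.
Ana vs Eli: Eli wins 15–0.
Chen vs Hira: Hira wins 11–4.
Chen vs Eli: Chen wins 12–3.
Hira vs Eli: Hira wins 11–4.
Hira beats each rival — Dana (11–4), Ana (15–0), Chen (11–4), Eli (11–4) — so Hira is the Condorcet winner.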